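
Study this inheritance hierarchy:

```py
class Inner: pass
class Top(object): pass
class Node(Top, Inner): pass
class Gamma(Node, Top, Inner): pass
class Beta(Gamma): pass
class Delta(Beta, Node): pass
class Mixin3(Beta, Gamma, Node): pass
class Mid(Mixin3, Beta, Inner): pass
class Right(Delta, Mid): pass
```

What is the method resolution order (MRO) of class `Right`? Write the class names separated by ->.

L[Right] = Right + merge(L[Delta], L[Mid], [Delta Mid])
  take Delta:  [Delta Beta Gamma Node Top Inner object] + [Mid Mixin3 Beta Gamma Node Top Inner object] + [Delta Mid]
  take Mid:  [Beta Gamma Node Top Inner object] + [Mid Mixin3 Beta Gamma Node Top Inner object] + [Mid]
  take Mixin3:  [Beta Gamma Node Top Inner object] + [Mixin3 Beta Gamma Node Top Inner object]
  take Beta:  [Beta Gamma Node Top Inner object] + [Beta Gamma Node Top Inner object]
  take Gamma:  [Gamma Node Top Inner object] + [Gamma Node Top Inner object]
  take Node:  [Node Top Inner object] + [Node Top Inner object]
  take Top:  [Top Inner object] + [Top Inner object]
  take Inner:  [Inner object] + [Inner object]
  take object:  [object] + [object]

Right -> Delta -> Mid -> Mixin3 -> Beta -> Gamma -> Node -> Top -> Inner -> object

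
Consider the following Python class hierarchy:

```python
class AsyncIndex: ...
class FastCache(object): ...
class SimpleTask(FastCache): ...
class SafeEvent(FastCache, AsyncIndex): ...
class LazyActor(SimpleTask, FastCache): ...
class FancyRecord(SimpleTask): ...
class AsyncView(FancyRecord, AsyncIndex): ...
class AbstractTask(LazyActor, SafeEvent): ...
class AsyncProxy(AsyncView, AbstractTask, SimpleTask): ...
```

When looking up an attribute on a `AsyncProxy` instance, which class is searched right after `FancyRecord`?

L[AsyncProxy] = AsyncProxy + merge(L[AsyncView], L[AbstractTask], L[SimpleTask], [AsyncView AbstractTask SimpleTask])
  take AsyncView:  [AsyncView FancyRecord SimpleTask FastCache AsyncIndex object] + [AbstractTask LazyActor SimpleTask SafeEvent FastCache AsyncIndex object] + [SimpleTask FastCache object] + [AsyncView AbstractTask SimpleTask]
  take FancyRecord:  [FancyRecord SimpleTask FastCache AsyncIndex object] + [AbstractTask LazyActor SimpleTask SafeEvent FastCache AsyncIndex object] + [SimpleTask FastCache object] + [AbstractTask SimpleTask]
  take AbstractTask:  [SimpleTask FastCache AsyncIndex object] + [AbstractTask LazyActor SimpleTask SafeEvent FastCache AsyncIndex object] + [SimpleTask FastCache object] + [AbstractTask SimpleTask]
  take LazyActor:  [SimpleTask FastCache AsyncIndex object] + [LazyActor SimpleTask SafeEvent FastCache AsyncIndex object] + [SimpleTask FastCache object] + [SimpleTask]
  take SimpleTask:  [SimpleTask FastCache AsyncIndex object] + [SimpleTask SafeEvent FastCache AsyncIndex object] + [SimpleTask FastCache object] + [SimpleTask]
  take SafeEvent:  [FastCache AsyncIndex object] + [SafeEvent FastCache AsyncIndex object] + [FastCache object]
  take FastCache:  [FastCache AsyncIndex object] + [FastCache AsyncIndex object] + [FastCache object]
  take AsyncIndex:  [AsyncIndex object] + [AsyncIndex object] + [object]
  take object:  [object] + [object] + [object]
MRO: AsyncProxy AsyncView FancyRecord AbstractTask LazyActor SimpleTask SafeEvent FastCache AsyncIndex object
FancyRecord is at position 2; next is AbstractTask.

AbstractTask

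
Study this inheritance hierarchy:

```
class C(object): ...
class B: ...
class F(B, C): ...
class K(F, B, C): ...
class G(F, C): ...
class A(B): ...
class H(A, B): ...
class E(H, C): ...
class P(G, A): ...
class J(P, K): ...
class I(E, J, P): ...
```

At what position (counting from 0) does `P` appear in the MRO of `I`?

L[I] = I + merge(L[E], L[J], L[P], [E J P])
  take E:  [E H A B C object] + [J P G K F A B C object] + [P G F A B C object] + [E J P]
  take H:  [H A B C object] + [J P G K F A B C object] + [P G F A B C object] + [J P]
  take J:  [A B C object] + [J P G K F A B C object] + [P G F A B C object] + [J P]
  take P:  [A B C object] + [P G K F A B C object] + [P G F A B C object] + [P]
  take G:  [A B C object] + [G K F A B C object] + [G F A B C object]
  take K:  [A B C object] + [K F A B C object] + [F A B C object]
  take F:  [A B C object] + [F A B C object] + [F A B C object]
  take A:  [A B C object] + [A B C object] + [A B C object]
  take B:  [B C object] + [B C object] + [B C object]
  take C:  [C object] + [C object] + [C object]
  take object:  [object] + [object] + [object]
MRO: I E H J P G K F A B C object
P sits at index 4.

4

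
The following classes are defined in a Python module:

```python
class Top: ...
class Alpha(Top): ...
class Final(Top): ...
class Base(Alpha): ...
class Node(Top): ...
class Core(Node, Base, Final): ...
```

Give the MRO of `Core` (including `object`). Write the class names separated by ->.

L[Core] = Core + merge(L[Node], L[Base], L[Final], [Node Base Final])
  take Node:  [Node Top object] + [Base Alpha Top object] + [Final Top object] + [Node Base Final]
  take Base:  [Top object] + [Base Alpha Top object] + [Final Top object] + [Base Final]
  take Alpha:  [Top object] + [Alpha Top object] + [Final Top object] + [Final]
  take Final:  [Top object] + [Top object] + [Final Top object] + [Final]
  take Top:  [Top object] + [Top object] + [Top object]
  take object:  [object] + [object] + [object]

Core -> Node -> Base -> Alpha -> Final -> Top -> object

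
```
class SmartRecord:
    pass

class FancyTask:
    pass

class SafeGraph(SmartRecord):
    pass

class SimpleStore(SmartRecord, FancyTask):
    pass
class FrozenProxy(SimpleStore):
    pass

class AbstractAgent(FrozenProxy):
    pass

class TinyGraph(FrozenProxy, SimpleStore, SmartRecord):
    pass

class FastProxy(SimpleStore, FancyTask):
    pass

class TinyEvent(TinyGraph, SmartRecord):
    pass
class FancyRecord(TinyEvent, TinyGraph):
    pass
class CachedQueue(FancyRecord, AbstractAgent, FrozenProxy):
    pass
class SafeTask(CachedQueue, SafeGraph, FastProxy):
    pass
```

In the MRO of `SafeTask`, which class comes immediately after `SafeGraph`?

FastProxy

L[SafeTask] = SafeTask + merge(L[CachedQueue], L[SafeGraph], L[FastProxy], [CachedQueue SafeGraph FastProxy])
  take CachedQueue:  [CachedQueue FancyRecord TinyEvent TinyGraph AbstractAgent FrozenProxy SimpleStore SmartRecord FancyTask object] + [SafeGraph SmartRecord object] + [FastProxy SimpleStore SmartRecord FancyTask object] + [CachedQueue SafeGraph FastProxy]
  take FancyRecord:  [FancyRecord TinyEvent TinyGraph AbstractAgent FrozenProxy SimpleStore SmartRecord FancyTask object] + [SafeGraph SmartRecord object] + [FastProxy SimpleStore SmartRecord FancyTask object] + [SafeGraph FastProxy]
  take TinyEvent:  [TinyEvent TinyGraph AbstractAgent FrozenProxy SimpleStore SmartRecord FancyTask object] + [SafeGraph SmartRecord object] + [FastProxy SimpleStore SmartRecord FancyTask object] + [SafeGraph FastProxy]
  take TinyGraph:  [TinyGraph AbstractAgent FrozenProxy SimpleStore SmartRecord FancyTask object] + [SafeGraph SmartRecord object] + [FastProxy SimpleStore SmartRecord FancyTask object] + [SafeGraph FastProxy]
  take AbstractAgent:  [AbstractAgent FrozenProxy SimpleStore SmartRecord FancyTask object] + [SafeGraph SmartRecord object] + [FastProxy SimpleStore SmartRecord FancyTask object] + [SafeGraph FastProxy]
  take FrozenProxy:  [FrozenProxy SimpleStore SmartRecord FancyTask object] + [SafeGraph SmartRecord object] + [FastProxy SimpleStore SmartRecord FancyTask object] + [SafeGraph FastProxy]
  take SafeGraph:  [SimpleStore SmartRecord FancyTask object] + [SafeGraph SmartRecord object] + [FastProxy SimpleStore SmartRecord FancyTask object] + [SafeGraph FastProxy]
  take FastProxy:  [SimpleStore SmartRecord FancyTask object] + [SmartRecord object] + [FastProxy SimpleStore SmartRecord FancyTask object] + [FastProxy]
  take SimpleStore:  [SimpleStore SmartRecord FancyTask object] + [SmartRecord object] + [SimpleStore SmartRecord FancyTask object]
  take SmartRecord:  [SmartRecord FancyTask object] + [SmartRecord object] + [SmartRecord FancyTask object]
  take FancyTask:  [FancyTask object] + [object] + [FancyTask object]
  take object:  [object] + [object] + [object]
MRO: SafeTask CachedQueue FancyRecord TinyEvent TinyGraph AbstractAgent FrozenProxy SafeGraph FastProxy SimpleStore SmartRecord FancyTask object
SafeGraph is at position 7; next is FastProxy.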